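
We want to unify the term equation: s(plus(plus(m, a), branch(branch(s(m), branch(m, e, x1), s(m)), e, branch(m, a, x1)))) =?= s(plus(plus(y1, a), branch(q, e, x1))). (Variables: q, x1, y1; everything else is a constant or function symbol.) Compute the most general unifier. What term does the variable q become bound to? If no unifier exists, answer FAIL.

Decompose s/1: plus(plus(m, a), branch(branch(s(m), branch(m, e, x1), s(m)), e, branch(m, a, x1))) =?= plus(plus(y1, a), branch(q, e, x1)).
Decompose plus/2: plus(m, a) =?= plus(y1, a),  branch(branch(s(m), branch(m, e, x1), s(m)), e, branch(m, a, x1)) =?= branch(q, e, x1).
Decompose plus/2: m =?= y1,  a =?= a.
Bind y1 := m; no other remaining equation mentions y1.
Delete trivial equation a =?= a.
Decompose branch/3: branch(s(m), branch(m, e, x1), s(m)) =?= q,  e =?= e,  branch(m, a, x1) =?= x1.
Bind q := branch(s(m), branch(m, e, x1), s(m)); no other remaining equation mentions q.
Delete trivial equation e =?= e.
Occurs check fails: x1 occurs in branch(m, a, x1); the equation x1 =?= branch(m, a, x1) has no finite solution.

FAIL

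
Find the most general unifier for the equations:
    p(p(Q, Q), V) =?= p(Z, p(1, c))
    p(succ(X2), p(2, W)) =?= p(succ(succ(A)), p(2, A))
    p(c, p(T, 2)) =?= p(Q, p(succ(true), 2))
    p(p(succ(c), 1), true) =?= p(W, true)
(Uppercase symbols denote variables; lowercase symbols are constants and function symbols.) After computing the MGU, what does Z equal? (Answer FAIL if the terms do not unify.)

p(c, c)

Decompose p/2: p(Q, Q) =?= Z,  V =?= p(1, c).
Bind Z := p(Q, Q); no other remaining equation mentions Z.
Bind V := p(1, c); no other remaining equation mentions V.
Decompose p/2: succ(X2) =?= succ(succ(A)),  p(2, W) =?= p(2, A).
Decompose succ/1: X2 =?= succ(A).
Bind X2 := succ(A); no other remaining equation mentions X2.
Decompose p/2: 2 =?= 2,  W =?= A.
Delete trivial equation 2 =?= 2.
Bind W := A; substituting into the one remaining equation that mentions W gives: p(p(succ(c), 1), true) =?= p(A, true).
Decompose p/2: c =?= Q,  p(T, 2) =?= p(succ(true), 2).
Bind Q := c; no other remaining equation mentions Q. Substituting into the earlier binding gives Z := p(c, c).
Decompose p/2: T =?= succ(true),  2 =?= 2.
Bind T := succ(true); no other remaining equation mentions T.
Delete trivial equation 2 =?= 2.
Decompose p/2: p(succ(c), 1) =?= A,  true =?= true.
Bind A := p(succ(c), 1); no other remaining equation mentions A. Substituting into the earlier bindings gives X2 := succ(p(succ(c), 1)), W := p(succ(c), 1).
Delete trivial equation true =?= true.
MGU = { Z -> p(c, c), V -> p(1, c), X2 -> succ(p(succ(c), 1)), W -> p(succ(c), 1), Q -> c, T -> succ(true), A -> p(succ(c), 1) }, so Z -> p(c, c).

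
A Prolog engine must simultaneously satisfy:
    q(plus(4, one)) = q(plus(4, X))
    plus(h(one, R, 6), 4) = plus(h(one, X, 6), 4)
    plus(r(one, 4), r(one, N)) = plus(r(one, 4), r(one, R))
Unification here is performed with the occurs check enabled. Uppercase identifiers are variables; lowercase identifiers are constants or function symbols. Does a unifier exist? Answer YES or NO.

Decompose q/1: plus(4, one) = plus(4, X).
Decompose plus/2: 4 = 4,  one = X.
Delete trivial equation 4 = 4.
Bind X := one; substituting into the one remaining equation that mentions X gives: plus(h(one, R, 6), 4) = plus(h(one, one, 6), 4).
Decompose plus/2: h(one, R, 6) = h(one, one, 6),  4 = 4.
Decompose h/3: one = one,  R = one,  6 = 6.
Delete trivial equation one = one.
Bind R := one; substituting into the one remaining equation that mentions R gives: plus(r(one, 4), r(one, N)) = plus(r(one, 4), r(one, one)).
Delete trivial equation 6 = 6.
Delete trivial equation 4 = 4.
Decompose plus/2: r(one, 4) = r(one, 4),  r(one, N) = r(one, one).
Delete trivial equation r(one, 4) = r(one, 4).
Decompose r/2: one = one,  N = one.
Delete trivial equation one = one.
Bind N := one.
No equations remain and no clash or occurs-check failure arose, so a unifier exists.

YES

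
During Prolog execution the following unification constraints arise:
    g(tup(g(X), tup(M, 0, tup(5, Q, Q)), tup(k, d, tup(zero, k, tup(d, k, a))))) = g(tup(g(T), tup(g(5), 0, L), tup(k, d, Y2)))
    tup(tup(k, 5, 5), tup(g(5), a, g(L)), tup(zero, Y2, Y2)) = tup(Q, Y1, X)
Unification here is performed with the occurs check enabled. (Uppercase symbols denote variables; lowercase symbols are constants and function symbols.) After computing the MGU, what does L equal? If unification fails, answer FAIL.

Decompose g/1: tup(g(X), tup(M, 0, tup(5, Q, Q)), tup(k, d, tup(zero, k, tup(d, k, a)))) = tup(g(T), tup(g(5), 0, L), tup(k, d, Y2)).
Decompose tup/3: g(X) = g(T),  tup(M, 0, tup(5, Q, Q)) = tup(g(5), 0, L),  tup(k, d, tup(zero, k, tup(d, k, a))) = tup(k, d, Y2).
Decompose g/1: X = T.
Bind X := T; substituting into the one remaining equation that mentions X gives: tup(tup(k, 5, 5), tup(g(5), a, g(L)), tup(zero, Y2, Y2)) = tup(Q, Y1, T).
Decompose tup/3: M = g(5),  0 = 0,  tup(5, Q, Q) = L.
Bind M := g(5); no other remaining equation mentions M.
Delete trivial equation 0 = 0.
Bind L := tup(5, Q, Q); substituting into the one remaining equation that mentions L gives: tup(tup(k, 5, 5), tup(g(5), a, g(tup(5, Q, Q))), tup(zero, Y2, Y2)) = tup(Q, Y1, T).
Decompose tup/3: k = k,  d = d,  tup(zero, k, tup(d, k, a)) = Y2.
Delete trivial equation k = k.
Delete trivial equation d = d.
Bind Y2 := tup(zero, k, tup(d, k, a)); substituting into the remaining equation gives: tup(tup(k, 5, 5), tup(g(5), a, g(tup(5, Q, Q))), tup(zero, tup(zero, k, tup(d, k, a)), tup(zero, k, tup(d, k, a)))) = tup(Q, Y1, T).
Decompose tup/3: tup(k, 5, 5) = Q,  tup(g(5), a, g(tup(5, Q, Q))) = Y1,  tup(zero, tup(zero, k, tup(d, k, a)), tup(zero, k, tup(d, k, a))) = T.
Bind Q := tup(k, 5, 5); substituting into the one remaining equation that mentions Q gives: tup(g(5), a, g(tup(5, tup(k, 5, 5), tup(k, 5, 5)))) = Y1. Substituting into the earlier binding gives L := tup(5, tup(k, 5, 5), tup(k, 5, 5)).
Bind Y1 := tup(g(5), a, g(tup(5, tup(k, 5, 5), tup(k, 5, 5)))); no other remaining equation mentions Y1.
Bind T := tup(zero, tup(zero, k, tup(d, k, a)), tup(zero, k, tup(d, k, a))). Substituting into the earlier binding gives X := tup(zero, tup(zero, k, tup(d, k, a)), tup(zero, k, tup(d, k, a))).
MGU = { X ↦ tup(zero, tup(zero, k, tup(d, k, a)), tup(zero, k, tup(d, k, a))), M ↦ g(5), L ↦ tup(5, tup(k, 5, 5), tup(k, 5, 5)), Y2 ↦ tup(zero, k, tup(d, k, a)), Q ↦ tup(k, 5, 5), Y1 ↦ tup(g(5), a, g(tup(5, tup(k, 5, 5), tup(k, 5, 5)))), T ↦ tup(zero, tup(zero, k, tup(d, k, a)), tup(zero, k, tup(d, k, a))) }, so L ↦ tup(5, tup(k, 5, 5), tup(k, 5, 5)).

tup(5, tup(k, 5, 5), tup(k, 5, 5))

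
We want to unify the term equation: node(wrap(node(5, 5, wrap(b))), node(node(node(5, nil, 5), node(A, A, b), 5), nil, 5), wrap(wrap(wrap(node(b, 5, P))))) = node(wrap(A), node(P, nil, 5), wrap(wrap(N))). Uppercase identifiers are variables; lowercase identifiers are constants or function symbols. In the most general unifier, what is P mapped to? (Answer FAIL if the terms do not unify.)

Decompose node/3: wrap(node(5, 5, wrap(b))) = wrap(A),  node(node(node(5, nil, 5), node(A, A, b), 5), nil, 5) = node(P, nil, 5),  wrap(wrap(wrap(node(b, 5, P)))) = wrap(wrap(N)).
Decompose wrap/1: node(5, 5, wrap(b)) = A.
Bind A := node(5, 5, wrap(b)); substituting into the one remaining equation that mentions A gives: node(node(node(5, nil, 5), node(node(5, 5, wrap(b)), node(5, 5, wrap(b)), b), 5), nil, 5) = node(P, nil, 5).
Decompose node/3: node(node(5, nil, 5), node(node(5, 5, wrap(b)), node(5, 5, wrap(b)), b), 5) = P,  nil = nil,  5 = 5.
Bind P := node(node(5, nil, 5), node(node(5, 5, wrap(b)), node(5, 5, wrap(b)), b), 5); substituting into the one remaining equation that mentions P gives: wrap(wrap(wrap(node(b, 5, node(node(5, nil, 5), node(node(5, 5, wrap(b)), node(5, 5, wrap(b)), b), 5))))) = wrap(wrap(N)).
Delete trivial equation nil = nil.
Delete trivial equation 5 = 5.
Decompose wrap/1: wrap(wrap(node(b, 5, node(node(5, nil, 5), node(node(5, 5, wrap(b)), node(5, 5, wrap(b)), b), 5)))) = wrap(N).
Decompose wrap/1: wrap(node(b, 5, node(node(5, nil, 5), node(node(5, 5, wrap(b)), node(5, 5, wrap(b)), b), 5))) = N.
Bind N := wrap(node(b, 5, node(node(5, nil, 5), node(node(5, 5, wrap(b)), node(5, 5, wrap(b)), b), 5))).
MGU = { A -> node(5, 5, wrap(b)), P -> node(node(5, nil, 5), node(node(5, 5, wrap(b)), node(5, 5, wrap(b)), b), 5), N -> wrap(node(b, 5, node(node(5, nil, 5), node(node(5, 5, wrap(b)), node(5, 5, wrap(b)), b), 5))) }, so P -> node(node(5, nil, 5), node(node(5, 5, wrap(b)), node(5, 5, wrap(b)), b), 5).

node(node(5, nil, 5), node(node(5, 5, wrap(b)), node(5, 5, wrap(b)), b), 5)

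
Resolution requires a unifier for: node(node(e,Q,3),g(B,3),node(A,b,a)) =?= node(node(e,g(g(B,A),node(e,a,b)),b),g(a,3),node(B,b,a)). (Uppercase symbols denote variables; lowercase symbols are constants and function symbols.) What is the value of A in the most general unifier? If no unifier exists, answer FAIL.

FAIL

Decompose node/3: node(e,Q,3) =?= node(e,g(g(B,A),node(e,a,b)),b),  g(B,3) =?= g(a,3),  node(A,b,a) =?= node(B,b,a).
Decompose node/3: e =?= e,  Q =?= g(g(B,A),node(e,a,b)),  3 =?= b.
Delete trivial equation e =?= e.
Bind Q := g(g(B,A),node(e,a,b)); no other remaining equation mentions Q.
Clash: constants 3 and b differ; no unifier exists.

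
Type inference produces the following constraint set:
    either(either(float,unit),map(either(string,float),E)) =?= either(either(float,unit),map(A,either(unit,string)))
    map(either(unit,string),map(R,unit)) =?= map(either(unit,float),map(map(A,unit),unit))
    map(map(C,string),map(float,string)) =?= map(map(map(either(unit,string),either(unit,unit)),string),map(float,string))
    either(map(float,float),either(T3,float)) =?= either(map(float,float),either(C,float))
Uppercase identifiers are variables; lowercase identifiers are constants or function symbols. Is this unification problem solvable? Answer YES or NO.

NO

Decompose either/2: either(float,unit) =?= either(float,unit),  map(either(string,float),E) =?= map(A,either(unit,string)).
Delete trivial equation either(float,unit) =?= either(float,unit).
Decompose map/2: either(string,float) =?= A,  E =?= either(unit,string).
Bind A := either(string,float); substituting into the one remaining equation that mentions A gives: map(either(unit,string),map(R,unit)) =?= map(either(unit,float),map(map(either(string,float),unit),unit)).
Bind E := either(unit,string); no other remaining equation mentions E.
Decompose map/2: either(unit,string) =?= either(unit,float),  map(R,unit) =?= map(map(either(string,float),unit),unit).
Decompose either/2: unit =?= unit,  string =?= float.
Delete trivial equation unit =?= unit.
Clash: constants string and float differ; no unifier exists.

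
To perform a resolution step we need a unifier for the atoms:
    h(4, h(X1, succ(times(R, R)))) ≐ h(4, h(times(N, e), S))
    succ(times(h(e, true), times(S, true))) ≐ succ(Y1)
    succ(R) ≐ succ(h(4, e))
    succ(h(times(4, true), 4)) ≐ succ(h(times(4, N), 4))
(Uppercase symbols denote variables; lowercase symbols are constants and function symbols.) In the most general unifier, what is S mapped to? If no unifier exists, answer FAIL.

succ(times(h(4, e), h(4, e)))

Decompose h/2: 4 ≐ 4,  h(X1, succ(times(R, R))) ≐ h(times(N, e), S).
Delete trivial equation 4 ≐ 4.
Decompose h/2: X1 ≐ times(N, e),  succ(times(R, R)) ≐ S.
Bind X1 := times(N, e); no other remaining equation mentions X1.
Bind S := succ(times(R, R)); substituting into the one remaining equation that mentions S gives: succ(times(h(e, true), times(succ(times(R, R)), true))) ≐ succ(Y1).
Decompose succ/1: times(h(e, true), times(succ(times(R, R)), true)) ≐ Y1.
Bind Y1 := times(h(e, true), times(succ(times(R, R)), true)); no other remaining equation mentions Y1.
Decompose succ/1: R ≐ h(4, e).
Bind R := h(4, e); no other remaining equation mentions R. Substituting into the earlier bindings gives S := succ(times(h(4, e), h(4, e))), Y1 := times(h(e, true), times(succ(times(h(4, e), h(4, e))), true)).
Decompose succ/1: h(times(4, true), 4) ≐ h(times(4, N), 4).
Decompose h/2: times(4, true) ≐ times(4, N),  4 ≐ 4.
Decompose times/2: 4 ≐ 4,  true ≐ N.
Delete trivial equation 4 ≐ 4.
Bind N := true; no other remaining equation mentions N. Substituting into the earlier binding gives X1 := times(true, e).
Delete trivial equation 4 ≐ 4.
MGU = { X1 ↦ times(true, e), S ↦ succ(times(h(4, e), h(4, e))), Y1 ↦ times(h(e, true), times(succ(times(h(4, e), h(4, e))), true)), R ↦ h(4, e), N ↦ true }, so S ↦ succ(times(h(4, e), h(4, e))).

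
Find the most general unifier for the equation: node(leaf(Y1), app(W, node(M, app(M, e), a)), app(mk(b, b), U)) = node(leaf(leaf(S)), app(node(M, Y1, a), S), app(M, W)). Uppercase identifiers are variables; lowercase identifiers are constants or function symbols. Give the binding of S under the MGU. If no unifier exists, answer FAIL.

node(mk(b, b), app(mk(b, b), e), a)

Decompose node/3: leaf(Y1) = leaf(leaf(S)),  app(W, node(M, app(M, e), a)) = app(node(M, Y1, a), S),  app(mk(b, b), U) = app(M, W).
Decompose leaf/1: Y1 = leaf(S).
Bind Y1 := leaf(S); substituting into the one remaining equation that mentions Y1 gives: app(W, node(M, app(M, e), a)) = app(node(M, leaf(S), a), S).
Decompose app/2: W = node(M, leaf(S), a),  node(M, app(M, e), a) = S.
Bind W := node(M, leaf(S), a); substituting into the one remaining equation that mentions W gives: app(mk(b, b), U) = app(M, node(M, leaf(S), a)).
Bind S := node(M, app(M, e), a); substituting into the remaining equation gives: app(mk(b, b), U) = app(M, node(M, leaf(node(M, app(M, e), a)), a)). Substituting into the earlier bindings gives Y1 := leaf(node(M, app(M, e), a)), W := node(M, leaf(node(M, app(M, e), a)), a).
Decompose app/2: mk(b, b) = M,  U = node(M, leaf(node(M, app(M, e), a)), a).
Bind M := mk(b, b); substituting into the remaining equation gives: U = node(mk(b, b), leaf(node(mk(b, b), app(mk(b, b), e), a)), a). Substituting into the earlier bindings gives Y1 := leaf(node(mk(b, b), app(mk(b, b), e), a)), W := node(mk(b, b), leaf(node(mk(b, b), app(mk(b, b), e), a)), a), S := node(mk(b, b), app(mk(b, b), e), a).
Bind U := node(mk(b, b), leaf(node(mk(b, b), app(mk(b, b), e), a)), a).
MGU = { Y1 -> leaf(node(mk(b, b), app(mk(b, b), e), a)), W -> node(mk(b, b), leaf(node(mk(b, b), app(mk(b, b), e), a)), a), S -> node(mk(b, b), app(mk(b, b), e), a), M -> mk(b, b), U -> node(mk(b, b), leaf(node(mk(b, b), app(mk(b, b), e), a)), a) }, so S -> node(mk(b, b), app(mk(b, b), e), a).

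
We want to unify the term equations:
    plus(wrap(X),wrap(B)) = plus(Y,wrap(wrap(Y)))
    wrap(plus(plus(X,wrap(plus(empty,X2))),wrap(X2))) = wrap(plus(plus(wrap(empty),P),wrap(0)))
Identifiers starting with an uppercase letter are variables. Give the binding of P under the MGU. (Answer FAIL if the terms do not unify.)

wrap(plus(empty,0))

Decompose plus/2: wrap(X) = Y,  wrap(B) = wrap(wrap(Y)).
Bind Y := wrap(X); substituting into the one remaining equation that mentions Y gives: wrap(B) = wrap(wrap(wrap(X))).
Decompose wrap/1: B = wrap(wrap(X)).
Bind B := wrap(wrap(X)); no other remaining equation mentions B.
Decompose wrap/1: plus(plus(X,wrap(plus(empty,X2))),wrap(X2)) = plus(plus(wrap(empty),P),wrap(0)).
Decompose plus/2: plus(X,wrap(plus(empty,X2))) = plus(wrap(empty),P),  wrap(X2) = wrap(0).
Decompose plus/2: X = wrap(empty),  wrap(plus(empty,X2)) = P.
Bind X := wrap(empty); no other remaining equation mentions X. Substituting into the earlier bindings gives Y := wrap(wrap(empty)), B := wrap(wrap(wrap(empty))).
Bind P := wrap(plus(empty,X2)); no other remaining equation mentions P.
Decompose wrap/1: X2 = 0.
Bind X2 := 0. Substituting into the earlier binding gives P := wrap(plus(empty,0)).
MGU = { Y := wrap(wrap(empty)), B := wrap(wrap(wrap(empty))), X := wrap(empty), P := wrap(plus(empty,0)), X2 := 0 }, so P := wrap(plus(empty,0)).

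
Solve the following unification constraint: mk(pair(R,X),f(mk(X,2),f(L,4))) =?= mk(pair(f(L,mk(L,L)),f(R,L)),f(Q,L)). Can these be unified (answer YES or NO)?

NO

Decompose mk/2: pair(R,X) =?= pair(f(L,mk(L,L)),f(R,L)),  f(mk(X,2),f(L,4)) =?= f(Q,L).
Decompose pair/2: R =?= f(L,mk(L,L)),  X =?= f(R,L).
Bind R := f(L,mk(L,L)); substituting into the one remaining equation that mentions R gives: X =?= f(f(L,mk(L,L)),L).
Bind X := f(f(L,mk(L,L)),L); substituting into the remaining equation gives: f(mk(f(f(L,mk(L,L)),L),2),f(L,4)) =?= f(Q,L).
Decompose f/2: mk(f(f(L,mk(L,L)),L),2) =?= Q,  f(L,4) =?= L.
Bind Q := mk(f(f(L,mk(L,L)),L),2); no other remaining equation mentions Q.
Occurs check fails: L occurs in f(L,4); the equation L =?= f(L,4) has no finite solution.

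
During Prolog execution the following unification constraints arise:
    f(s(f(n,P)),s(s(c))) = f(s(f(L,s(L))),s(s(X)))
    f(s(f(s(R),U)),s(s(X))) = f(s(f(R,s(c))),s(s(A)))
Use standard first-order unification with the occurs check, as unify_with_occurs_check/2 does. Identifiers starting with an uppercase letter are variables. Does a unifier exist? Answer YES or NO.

Decompose f/2: s(f(n,P)) = s(f(L,s(L))),  s(s(c)) = s(s(X)).
Decompose s/1: f(n,P) = f(L,s(L)).
Decompose f/2: n = L,  P = s(L).
Bind L := n; substituting into the one remaining equation that mentions L gives: P = s(n).
Bind P := s(n); no other remaining equation mentions P.
Decompose s/1: s(c) = s(X).
Decompose s/1: c = X.
Bind X := c; substituting into the remaining equation gives: f(s(f(s(R),U)),s(s(c))) = f(s(f(R,s(c))),s(s(A))).
Decompose f/2: s(f(s(R),U)) = s(f(R,s(c))),  s(s(c)) = s(s(A)).
Decompose s/1: f(s(R),U) = f(R,s(c)).
Decompose f/2: s(R) = R,  U = s(c).
Occurs check fails: R occurs in s(R); the equation R = s(R) has no finite solution.

NO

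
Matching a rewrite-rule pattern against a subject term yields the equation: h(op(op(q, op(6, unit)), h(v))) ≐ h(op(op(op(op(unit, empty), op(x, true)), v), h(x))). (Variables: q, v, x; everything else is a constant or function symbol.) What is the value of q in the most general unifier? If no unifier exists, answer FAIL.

op(op(unit, empty), op(op(6, unit), true))

Decompose h/1: op(op(q, op(6, unit)), h(v)) ≐ op(op(op(op(unit, empty), op(x, true)), v), h(x)).
Decompose op/2: op(q, op(6, unit)) ≐ op(op(op(unit, empty), op(x, true)), v),  h(v) ≐ h(x).
Decompose op/2: q ≐ op(op(unit, empty), op(x, true)),  op(6, unit) ≐ v.
Bind q := op(op(unit, empty), op(x, true)); no other remaining equation mentions q.
Bind v := op(6, unit); substituting into the remaining equation gives: h(op(6, unit)) ≐ h(x).
Decompose h/1: op(6, unit) ≐ x.
Bind x := op(6, unit). Substituting into the earlier binding gives q := op(op(unit, empty), op(op(6, unit), true)).
MGU = { q ↦ op(op(unit, empty), op(op(6, unit), true)), v ↦ op(6, unit), x ↦ op(6, unit) }, so q ↦ op(op(unit, empty), op(op(6, unit), true)).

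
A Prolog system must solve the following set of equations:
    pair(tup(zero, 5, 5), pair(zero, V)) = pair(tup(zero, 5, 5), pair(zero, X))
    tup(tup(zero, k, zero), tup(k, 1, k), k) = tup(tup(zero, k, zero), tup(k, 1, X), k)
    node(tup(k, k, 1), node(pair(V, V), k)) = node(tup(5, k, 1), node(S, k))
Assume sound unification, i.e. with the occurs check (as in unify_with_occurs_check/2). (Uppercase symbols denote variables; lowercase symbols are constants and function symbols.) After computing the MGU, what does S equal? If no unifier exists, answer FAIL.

FAIL

Decompose pair/2: tup(zero, 5, 5) = tup(zero, 5, 5),  pair(zero, V) = pair(zero, X).
Delete trivial equation tup(zero, 5, 5) = tup(zero, 5, 5).
Decompose pair/2: zero = zero,  V = X.
Delete trivial equation zero = zero.
Bind V := X; substituting into the one remaining equation that mentions V gives: node(tup(k, k, 1), node(pair(X, X), k)) = node(tup(5, k, 1), node(S, k)).
Decompose tup/3: tup(zero, k, zero) = tup(zero, k, zero),  tup(k, 1, k) = tup(k, 1, X),  k = k.
Delete trivial equation tup(zero, k, zero) = tup(zero, k, zero).
Decompose tup/3: k = k,  1 = 1,  k = X.
Delete trivial equation k = k.
Delete trivial equation 1 = 1.
Bind X := k; substituting into the one remaining equation that mentions X gives: node(tup(k, k, 1), node(pair(k, k), k)) = node(tup(5, k, 1), node(S, k)). Substituting into the earlier binding gives V := k.
Delete trivial equation k = k.
Decompose node/2: tup(k, k, 1) = tup(5, k, 1),  node(pair(k, k), k) = node(S, k).
Decompose tup/3: k = 5,  k = k,  1 = 1.
Clash: constants k and 5 differ; no unifier exists.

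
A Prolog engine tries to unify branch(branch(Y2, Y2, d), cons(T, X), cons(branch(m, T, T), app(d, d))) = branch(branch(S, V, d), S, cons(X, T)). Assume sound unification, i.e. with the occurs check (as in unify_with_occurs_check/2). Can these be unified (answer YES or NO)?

Decompose branch/3: branch(Y2, Y2, d) = branch(S, V, d),  cons(T, X) = S,  cons(branch(m, T, T), app(d, d)) = cons(X, T).
Decompose branch/3: Y2 = S,  Y2 = V,  d = d.
Bind Y2 := S; substituting into the one remaining equation that mentions Y2 gives: S = V.
Bind S := V; substituting into the one remaining equation that mentions S gives: cons(T, X) = V. Substituting into the earlier binding gives Y2 := V.
Delete trivial equation d = d.
Bind V := cons(T, X); no other remaining equation mentions V. Substituting into the earlier bindings gives Y2 := cons(T, X), S := cons(T, X).
Decompose cons/2: branch(m, T, T) = X,  app(d, d) = T.
Bind X := branch(m, T, T); no other remaining equation mentions X. Substituting into the earlier bindings gives Y2 := cons(T, branch(m, T, T)), S := cons(T, branch(m, T, T)), V := cons(T, branch(m, T, T)).
Bind T := app(d, d). Substituting into the earlier bindings gives Y2 := cons(app(d, d), branch(m, app(d, d), app(d, d))), S := cons(app(d, d), branch(m, app(d, d), app(d, d))), V := cons(app(d, d), branch(m, app(d, d), app(d, d))), X := branch(m, app(d, d), app(d, d)).
No equations remain and no clash or occurs-check failure arose, so a unifier exists.

YES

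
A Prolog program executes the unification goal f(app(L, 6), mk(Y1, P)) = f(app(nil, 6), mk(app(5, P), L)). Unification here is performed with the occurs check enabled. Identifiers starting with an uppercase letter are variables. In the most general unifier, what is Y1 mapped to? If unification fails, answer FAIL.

Decompose f/2: app(L, 6) = app(nil, 6),  mk(Y1, P) = mk(app(5, P), L).
Decompose app/2: L = nil,  6 = 6.
Bind L := nil; substituting into the one remaining equation that mentions L gives: mk(Y1, P) = mk(app(5, P), nil).
Delete trivial equation 6 = 6.
Decompose mk/2: Y1 = app(5, P),  P = nil.
Bind Y1 := app(5, P); no other remaining equation mentions Y1.
Bind P := nil. Substituting into the earlier binding gives Y1 := app(5, nil).
MGU = { L ↦ nil, Y1 ↦ app(5, nil), P ↦ nil }, so Y1 ↦ app(5, nil).

app(5, nil)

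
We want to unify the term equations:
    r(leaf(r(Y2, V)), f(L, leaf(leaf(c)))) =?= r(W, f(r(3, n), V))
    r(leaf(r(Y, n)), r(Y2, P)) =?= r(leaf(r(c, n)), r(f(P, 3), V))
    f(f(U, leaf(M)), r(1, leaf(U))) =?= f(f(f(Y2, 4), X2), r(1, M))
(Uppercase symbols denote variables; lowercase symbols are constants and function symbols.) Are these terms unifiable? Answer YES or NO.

Decompose r/2: leaf(r(Y2, V)) =?= W,  f(L, leaf(leaf(c))) =?= f(r(3, n), V).
Bind W := leaf(r(Y2, V)); no other remaining equation mentions W.
Decompose f/2: L =?= r(3, n),  leaf(leaf(c)) =?= V.
Bind L := r(3, n); no other remaining equation mentions L.
Bind V := leaf(leaf(c)); substituting into the one remaining equation that mentions V gives: r(leaf(r(Y, n)), r(Y2, P)) =?= r(leaf(r(c, n)), r(f(P, 3), leaf(leaf(c)))). Substituting into the earlier binding gives W := leaf(r(Y2, leaf(leaf(c)))).
Decompose r/2: leaf(r(Y, n)) =?= leaf(r(c, n)),  r(Y2, P) =?= r(f(P, 3), leaf(leaf(c))).
Decompose leaf/1: r(Y, n) =?= r(c, n).
Decompose r/2: Y =?= c,  n =?= n.
Bind Y := c; no other remaining equation mentions Y.
Delete trivial equation n =?= n.
Decompose r/2: Y2 =?= f(P, 3),  P =?= leaf(leaf(c)).
Bind Y2 := f(P, 3); substituting into the one remaining equation that mentions Y2 gives: f(f(U, leaf(M)), r(1, leaf(U))) =?= f(f(f(f(P, 3), 4), X2), r(1, M)). Substituting into the earlier binding gives W := leaf(r(f(P, 3), leaf(leaf(c)))).
Bind P := leaf(leaf(c)); substituting into the remaining equation gives: f(f(U, leaf(M)), r(1, leaf(U))) =?= f(f(f(f(leaf(leaf(c)), 3), 4), X2), r(1, M)). Substituting into the earlier bindings gives W := leaf(r(f(leaf(leaf(c)), 3), leaf(leaf(c)))), Y2 := f(leaf(leaf(c)), 3).
Decompose f/2: f(U, leaf(M)) =?= f(f(f(leaf(leaf(c)), 3), 4), X2),  r(1, leaf(U)) =?= r(1, M).
Decompose f/2: U =?= f(f(leaf(leaf(c)), 3), 4),  leaf(M) =?= X2.
Bind U := f(f(leaf(leaf(c)), 3), 4); substituting into the one remaining equation that mentions U gives: r(1, leaf(f(f(leaf(leaf(c)), 3), 4))) =?= r(1, M).
Bind X2 := leaf(M); no other remaining equation mentions X2.
Decompose r/2: 1 =?= 1,  leaf(f(f(leaf(leaf(c)), 3), 4)) =?= M.
Delete trivial equation 1 =?= 1.
Bind M := leaf(f(f(leaf(leaf(c)), 3), 4)). Substituting into the earlier binding gives X2 := leaf(leaf(f(f(leaf(leaf(c)), 3), 4))).
No equations remain and no clash or occurs-check failure arose, so a unifier exists.

YES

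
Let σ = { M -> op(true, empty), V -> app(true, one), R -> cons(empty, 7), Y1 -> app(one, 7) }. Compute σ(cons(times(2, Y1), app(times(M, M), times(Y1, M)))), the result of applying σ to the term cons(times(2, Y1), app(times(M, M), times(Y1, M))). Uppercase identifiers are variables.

Replace each occurrence of M with op(true, empty).
Replace each occurrence of Y1 with app(one, 7).
Result: cons(times(2, app(one, 7)), app(times(op(true, empty), op(true, empty)), times(app(one, 7), op(true, empty)))).

cons(times(2, app(one, 7)), app(times(op(true, empty), op(true, empty)), times(app(one, 7), op(true, empty))))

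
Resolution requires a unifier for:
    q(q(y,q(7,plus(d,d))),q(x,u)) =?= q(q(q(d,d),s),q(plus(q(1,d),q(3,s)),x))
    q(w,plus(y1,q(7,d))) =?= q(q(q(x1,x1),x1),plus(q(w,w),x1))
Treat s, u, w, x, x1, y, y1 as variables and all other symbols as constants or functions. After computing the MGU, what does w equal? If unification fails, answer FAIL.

Decompose q/2: q(y,q(7,plus(d,d))) =?= q(q(d,d),s),  q(x,u) =?= q(plus(q(1,d),q(3,s)),x).
Decompose q/2: y =?= q(d,d),  q(7,plus(d,d)) =?= s.
Bind y := q(d,d); no other remaining equation mentions y.
Bind s := q(7,plus(d,d)); substituting into the one remaining equation that mentions s gives: q(x,u) =?= q(plus(q(1,d),q(3,q(7,plus(d,d)))),x).
Decompose q/2: x =?= plus(q(1,d),q(3,q(7,plus(d,d)))),  u =?= x.
Bind x := plus(q(1,d),q(3,q(7,plus(d,d)))); substituting into the one remaining equation that mentions x gives: u =?= plus(q(1,d),q(3,q(7,plus(d,d)))).
Bind u := plus(q(1,d),q(3,q(7,plus(d,d)))); no other remaining equation mentions u.
Decompose q/2: w =?= q(q(x1,x1),x1),  plus(y1,q(7,d)) =?= plus(q(w,w),x1).
Bind w := q(q(x1,x1),x1); substituting into the remaining equation gives: plus(y1,q(7,d)) =?= plus(q(q(q(x1,x1),x1),q(q(x1,x1),x1)),x1).
Decompose plus/2: y1 =?= q(q(q(x1,x1),x1),q(q(x1,x1),x1)),  q(7,d) =?= x1.
Bind y1 := q(q(q(x1,x1),x1),q(q(x1,x1),x1)); no other remaining equation mentions y1.
Bind x1 := q(7,d). Substituting into the earlier bindings gives w := q(q(q(7,d),q(7,d)),q(7,d)), y1 := q(q(q(q(7,d),q(7,d)),q(7,d)),q(q(q(7,d),q(7,d)),q(7,d))).
MGU = { y := q(d,d), s := q(7,plus(d,d)), x := plus(q(1,d),q(3,q(7,plus(d,d)))), u := plus(q(1,d),q(3,q(7,plus(d,d)))), w := q(q(q(7,d),q(7,d)),q(7,d)), y1 := q(q(q(q(7,d),q(7,d)),q(7,d)),q(q(q(7,d),q(7,d)),q(7,d))), x1 := q(7,d) }, so w := q(q(q(7,d),q(7,d)),q(7,d)).

q(q(q(7,d),q(7,d)),q(7,d))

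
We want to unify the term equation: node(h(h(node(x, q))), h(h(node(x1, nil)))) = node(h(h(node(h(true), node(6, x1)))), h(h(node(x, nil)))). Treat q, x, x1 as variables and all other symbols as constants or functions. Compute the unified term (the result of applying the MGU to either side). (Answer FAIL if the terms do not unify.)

Decompose node/2: h(h(node(x, q))) = h(h(node(h(true), node(6, x1)))),  h(h(node(x1, nil))) = h(h(node(x, nil))).
Decompose h/1: h(node(x, q)) = h(node(h(true), node(6, x1))).
Decompose h/1: node(x, q) = node(h(true), node(6, x1)).
Decompose node/2: x = h(true),  q = node(6, x1).
Bind x := h(true); substituting into the one remaining equation that mentions x gives: h(h(node(x1, nil))) = h(h(node(h(true), nil))).
Bind q := node(6, x1); no other remaining equation mentions q.
Decompose h/1: h(node(x1, nil)) = h(node(h(true), nil)).
Decompose h/1: node(x1, nil) = node(h(true), nil).
Decompose node/2: x1 = h(true),  nil = nil.
Bind x1 := h(true); no other remaining equation mentions x1. Substituting into the earlier binding gives q := node(6, h(true)).
Delete trivial equation nil = nil.
Applying the MGU to either side gives node(h(h(node(h(true), node(6, h(true))))), h(h(node(h(true), nil)))).

node(h(h(node(h(true), node(6, h(true))))), h(h(node(h(true), nil))))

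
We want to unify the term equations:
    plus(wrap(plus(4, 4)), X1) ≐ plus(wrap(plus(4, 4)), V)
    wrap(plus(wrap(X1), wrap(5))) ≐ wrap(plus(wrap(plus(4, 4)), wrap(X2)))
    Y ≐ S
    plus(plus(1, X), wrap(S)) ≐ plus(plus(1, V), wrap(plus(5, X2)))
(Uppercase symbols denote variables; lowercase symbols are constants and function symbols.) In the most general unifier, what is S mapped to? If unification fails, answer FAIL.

Decompose plus/2: wrap(plus(4, 4)) ≐ wrap(plus(4, 4)),  X1 ≐ V.
Delete trivial equation wrap(plus(4, 4)) ≐ wrap(plus(4, 4)).
Bind X1 := V; substituting into the one remaining equation that mentions X1 gives: wrap(plus(wrap(V), wrap(5))) ≐ wrap(plus(wrap(plus(4, 4)), wrap(X2))).
Decompose wrap/1: plus(wrap(V), wrap(5)) ≐ plus(wrap(plus(4, 4)), wrap(X2)).
Decompose plus/2: wrap(V) ≐ wrap(plus(4, 4)),  wrap(5) ≐ wrap(X2).
Decompose wrap/1: V ≐ plus(4, 4).
Bind V := plus(4, 4); substituting into the one remaining equation that mentions V gives: plus(plus(1, X), wrap(S)) ≐ plus(plus(1, plus(4, 4)), wrap(plus(5, X2))). Substituting into the earlier binding gives X1 := plus(4, 4).
Decompose wrap/1: 5 ≐ X2.
Bind X2 := 5; substituting into the one remaining equation that mentions X2 gives: plus(plus(1, X), wrap(S)) ≐ plus(plus(1, plus(4, 4)), wrap(plus(5, 5))).
Bind Y := S; no other remaining equation mentions Y.
Decompose plus/2: plus(1, X) ≐ plus(1, plus(4, 4)),  wrap(S) ≐ wrap(plus(5, 5)).
Decompose plus/2: 1 ≐ 1,  X ≐ plus(4, 4).
Delete trivial equation 1 ≐ 1.
Bind X := plus(4, 4); no other remaining equation mentions X.
Decompose wrap/1: S ≐ plus(5, 5).
Bind S := plus(5, 5). Substituting into the earlier binding gives Y := plus(5, 5).
MGU = { X1 := plus(4, 4), V := plus(4, 4), X2 := 5, Y := plus(5, 5), X := plus(4, 4), S := plus(5, 5) }, so S := plus(5, 5).

plus(5, 5)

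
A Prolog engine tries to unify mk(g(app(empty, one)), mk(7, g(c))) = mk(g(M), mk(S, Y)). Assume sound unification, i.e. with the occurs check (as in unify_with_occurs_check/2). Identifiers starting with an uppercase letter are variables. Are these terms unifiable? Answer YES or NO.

Decompose mk/2: g(app(empty, one)) = g(M),  mk(7, g(c)) = mk(S, Y).
Decompose g/1: app(empty, one) = M.
Bind M := app(empty, one); no other remaining equation mentions M.
Decompose mk/2: 7 = S,  g(c) = Y.
Bind S := 7; no other remaining equation mentions S.
Bind Y := g(c).
No equations remain and no clash or occurs-check failure arose, so a unifier exists.

YES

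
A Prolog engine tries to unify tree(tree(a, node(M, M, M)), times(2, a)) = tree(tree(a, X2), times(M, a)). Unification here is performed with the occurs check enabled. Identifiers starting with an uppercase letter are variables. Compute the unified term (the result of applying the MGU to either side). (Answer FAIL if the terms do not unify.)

tree(tree(a, node(2, 2, 2)), times(2, a))

Decompose tree/2: tree(a, node(M, M, M)) = tree(a, X2),  times(2, a) = times(M, a).
Decompose tree/2: a = a,  node(M, M, M) = X2.
Delete trivial equation a = a.
Bind X2 := node(M, M, M); no other remaining equation mentions X2.
Decompose times/2: 2 = M,  a = a.
Bind M := 2; no other remaining equation mentions M. Substituting into the earlier binding gives X2 := node(2, 2, 2).
Delete trivial equation a = a.
Applying the MGU to either side gives tree(tree(a, node(2, 2, 2)), times(2, a)).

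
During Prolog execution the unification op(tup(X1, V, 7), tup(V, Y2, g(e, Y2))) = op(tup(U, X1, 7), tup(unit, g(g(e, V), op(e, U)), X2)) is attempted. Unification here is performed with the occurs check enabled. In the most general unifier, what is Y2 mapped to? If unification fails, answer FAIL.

Decompose op/2: tup(X1, V, 7) = tup(U, X1, 7),  tup(V, Y2, g(e, Y2)) = tup(unit, g(g(e, V), op(e, U)), X2).
Decompose tup/3: X1 = U,  V = X1,  7 = 7.
Bind X1 := U; substituting into the one remaining equation that mentions X1 gives: V = U.
Bind V := U; substituting into the one remaining equation that mentions V gives: tup(U, Y2, g(e, Y2)) = tup(unit, g(g(e, U), op(e, U)), X2).
Delete trivial equation 7 = 7.
Decompose tup/3: U = unit,  Y2 = g(g(e, U), op(e, U)),  g(e, Y2) = X2.
Bind U := unit; substituting into the one remaining equation that mentions U gives: Y2 = g(g(e, unit), op(e, unit)). Substituting into the earlier bindings gives X1 := unit, V := unit.
Bind Y2 := g(g(e, unit), op(e, unit)); substituting into the remaining equation gives: g(e, g(g(e, unit), op(e, unit))) = X2.
Bind X2 := g(e, g(g(e, unit), op(e, unit))).
MGU = { X1 ↦ unit, V ↦ unit, U ↦ unit, Y2 ↦ g(g(e, unit), op(e, unit)), X2 ↦ g(e, g(g(e, unit), op(e, unit))) }, so Y2 ↦ g(g(e, unit), op(e, unit)).

g(g(e, unit), op(e, unit))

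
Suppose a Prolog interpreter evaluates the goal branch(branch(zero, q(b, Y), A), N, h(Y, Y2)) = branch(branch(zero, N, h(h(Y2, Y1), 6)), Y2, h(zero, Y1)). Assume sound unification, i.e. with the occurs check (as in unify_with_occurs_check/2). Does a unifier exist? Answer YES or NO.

YES

Decompose branch/3: branch(zero, q(b, Y), A) = branch(zero, N, h(h(Y2, Y1), 6)),  N = Y2,  h(Y, Y2) = h(zero, Y1).
Decompose branch/3: zero = zero,  q(b, Y) = N,  A = h(h(Y2, Y1), 6).
Delete trivial equation zero = zero.
Bind N := q(b, Y); substituting into the one remaining equation that mentions N gives: q(b, Y) = Y2.
Bind A := h(h(Y2, Y1), 6); no other remaining equation mentions A.
Bind Y2 := q(b, Y); substituting into the remaining equation gives: h(Y, q(b, Y)) = h(zero, Y1). Substituting into the earlier binding gives A := h(h(q(b, Y), Y1), 6).
Decompose h/2: Y = zero,  q(b, Y) = Y1.
Bind Y := zero; substituting into the remaining equation gives: q(b, zero) = Y1. Substituting into the earlier bindings gives N := q(b, zero), A := h(h(q(b, zero), Y1), 6), Y2 := q(b, zero).
Bind Y1 := q(b, zero). Substituting into the earlier binding gives A := h(h(q(b, zero), q(b, zero)), 6).
No equations remain and no clash or occurs-check failure arose, so a unifier exists.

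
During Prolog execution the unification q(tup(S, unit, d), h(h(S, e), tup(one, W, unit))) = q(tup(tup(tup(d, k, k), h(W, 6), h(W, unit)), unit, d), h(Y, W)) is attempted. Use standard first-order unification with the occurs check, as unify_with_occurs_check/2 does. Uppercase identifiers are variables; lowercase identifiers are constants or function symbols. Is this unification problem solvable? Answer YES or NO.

NO

Decompose q/2: tup(S, unit, d) = tup(tup(tup(d, k, k), h(W, 6), h(W, unit)), unit, d),  h(h(S, e), tup(one, W, unit)) = h(Y, W).
Decompose tup/3: S = tup(tup(d, k, k), h(W, 6), h(W, unit)),  unit = unit,  d = d.
Bind S := tup(tup(d, k, k), h(W, 6), h(W, unit)); substituting into the one remaining equation that mentions S gives: h(h(tup(tup(d, k, k), h(W, 6), h(W, unit)), e), tup(one, W, unit)) = h(Y, W).
Delete trivial equation unit = unit.
Delete trivial equation d = d.
Decompose h/2: h(tup(tup(d, k, k), h(W, 6), h(W, unit)), e) = Y,  tup(one, W, unit) = W.
Bind Y := h(tup(tup(d, k, k), h(W, 6), h(W, unit)), e); no other remaining equation mentions Y.
Occurs check fails: W occurs in tup(one, W, unit); the equation W = tup(one, W, unit) has no finite solution.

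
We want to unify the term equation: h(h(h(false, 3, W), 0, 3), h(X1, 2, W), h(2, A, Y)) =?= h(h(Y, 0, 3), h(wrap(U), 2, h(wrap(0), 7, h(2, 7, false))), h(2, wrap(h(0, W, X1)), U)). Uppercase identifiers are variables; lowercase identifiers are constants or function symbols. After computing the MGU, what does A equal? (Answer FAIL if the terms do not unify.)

Decompose h/3: h(h(false, 3, W), 0, 3) =?= h(Y, 0, 3),  h(X1, 2, W) =?= h(wrap(U), 2, h(wrap(0), 7, h(2, 7, false))),  h(2, A, Y) =?= h(2, wrap(h(0, W, X1)), U).
Decompose h/3: h(false, 3, W) =?= Y,  0 =?= 0,  3 =?= 3.
Bind Y := h(false, 3, W); substituting into the one remaining equation that mentions Y gives: h(2, A, h(false, 3, W)) =?= h(2, wrap(h(0, W, X1)), U).
Delete trivial equation 0 =?= 0.
Delete trivial equation 3 =?= 3.
Decompose h/3: X1 =?= wrap(U),  2 =?= 2,  W =?= h(wrap(0), 7, h(2, 7, false)).
Bind X1 := wrap(U); substituting into the one remaining equation that mentions X1 gives: h(2, A, h(false, 3, W)) =?= h(2, wrap(h(0, W, wrap(U))), U).
Delete trivial equation 2 =?= 2.
Bind W := h(wrap(0), 7, h(2, 7, false)); substituting into the remaining equation gives: h(2, A, h(false, 3, h(wrap(0), 7, h(2, 7, false)))) =?= h(2, wrap(h(0, h(wrap(0), 7, h(2, 7, false)), wrap(U))), U). Substituting into the earlier binding gives Y := h(false, 3, h(wrap(0), 7, h(2, 7, false))).
Decompose h/3: 2 =?= 2,  A =?= wrap(h(0, h(wrap(0), 7, h(2, 7, false)), wrap(U))),  h(false, 3, h(wrap(0), 7, h(2, 7, false))) =?= U.
Delete trivial equation 2 =?= 2.
Bind A := wrap(h(0, h(wrap(0), 7, h(2, 7, false)), wrap(U))); no other remaining equation mentions A.
Bind U := h(false, 3, h(wrap(0), 7, h(2, 7, false))). Substituting into the earlier bindings gives X1 := wrap(h(false, 3, h(wrap(0), 7, h(2, 7, false)))), A := wrap(h(0, h(wrap(0), 7, h(2, 7, false)), wrap(h(false, 3, h(wrap(0), 7, h(2, 7, false)))))).
MGU = { Y := h(false, 3, h(wrap(0), 7, h(2, 7, false))), X1 := wrap(h(false, 3, h(wrap(0), 7, h(2, 7, false)))), W := h(wrap(0), 7, h(2, 7, false)), A := wrap(h(0, h(wrap(0), 7, h(2, 7, false)), wrap(h(false, 3, h(wrap(0), 7, h(2, 7, false)))))), U := h(false, 3, h(wrap(0), 7, h(2, 7, false))) }, so A := wrap(h(0, h(wrap(0), 7, h(2, 7, false)), wrap(h(false, 3, h(wrap(0), 7, h(2, 7, false)))))).

wrap(h(0, h(wrap(0), 7, h(2, 7, false)), wrap(h(false, 3, h(wrap(0), 7, h(2, 7, false))))))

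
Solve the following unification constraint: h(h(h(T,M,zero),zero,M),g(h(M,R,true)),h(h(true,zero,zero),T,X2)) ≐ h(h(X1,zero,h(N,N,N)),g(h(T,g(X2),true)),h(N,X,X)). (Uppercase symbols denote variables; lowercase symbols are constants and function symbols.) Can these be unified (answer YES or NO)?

Decompose h/3: h(h(T,M,zero),zero,M) ≐ h(X1,zero,h(N,N,N)),  g(h(M,R,true)) ≐ g(h(T,g(X2),true)),  h(h(true,zero,zero),T,X2) ≐ h(N,X,X).
Decompose h/3: h(T,M,zero) ≐ X1,  zero ≐ zero,  M ≐ h(N,N,N).
Bind X1 := h(T,M,zero); no other remaining equation mentions X1.
Delete trivial equation zero ≐ zero.
Bind M := h(N,N,N); substituting into the one remaining equation that mentions M gives: g(h(h(N,N,N),R,true)) ≐ g(h(T,g(X2),true)). Substituting into the earlier binding gives X1 := h(T,h(N,N,N),zero).
Decompose g/1: h(h(N,N,N),R,true) ≐ h(T,g(X2),true).
Decompose h/3: h(N,N,N) ≐ T,  R ≐ g(X2),  true ≐ true.
Bind T := h(N,N,N); substituting into the one remaining equation that mentions T gives: h(h(true,zero,zero),h(N,N,N),X2) ≐ h(N,X,X). Substituting into the earlier binding gives X1 := h(h(N,N,N),h(N,N,N),zero).
Bind R := g(X2); no other remaining equation mentions R.
Delete trivial equation true ≐ true.
Decompose h/3: h(true,zero,zero) ≐ N,  h(N,N,N) ≐ X,  X2 ≐ X.
Bind N := h(true,zero,zero); substituting into the one remaining equation that mentions N gives: h(h(true,zero,zero),h(true,zero,zero),h(true,zero,zero)) ≐ X. Substituting into the earlier bindings gives X1 := h(h(h(true,zero,zero),h(true,zero,zero),h(true,zero,zero)),h(h(true,zero,zero),h(true,zero,zero),h(true,zero,zero)),zero), M := h(h(true,zero,zero),h(true,zero,zero),h(true,zero,zero)), T := h(h(true,zero,zero),h(true,zero,zero),h(true,zero,zero)).
Bind X := h(h(true,zero,zero),h(true,zero,zero),h(true,zero,zero)); substituting into the remaining equation gives: X2 ≐ h(h(true,zero,zero),h(true,zero,zero),h(true,zero,zero)).
Bind X2 := h(h(true,zero,zero),h(true,zero,zero),h(true,zero,zero)). Substituting into the earlier binding gives R := g(h(h(true,zero,zero),h(true,zero,zero),h(true,zero,zero))).
No equations remain and no clash or occurs-check failure arose, so a unifier exists.

YES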